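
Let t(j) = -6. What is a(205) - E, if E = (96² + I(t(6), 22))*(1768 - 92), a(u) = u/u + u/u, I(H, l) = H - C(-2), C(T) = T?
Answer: -15439310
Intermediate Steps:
I(H, l) = 2 + H (I(H, l) = H - 1*(-2) = H + 2 = 2 + H)
a(u) = 2 (a(u) = 1 + 1 = 2)
E = 15439312 (E = (96² + (2 - 6))*(1768 - 92) = (9216 - 4)*1676 = 9212*1676 = 15439312)
a(205) - E = 2 - 1*15439312 = 2 - 15439312 = -15439310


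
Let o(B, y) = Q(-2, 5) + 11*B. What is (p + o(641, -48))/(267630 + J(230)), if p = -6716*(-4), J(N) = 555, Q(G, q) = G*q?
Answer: 6781/53637 ≈ 0.12642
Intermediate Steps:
o(B, y) = -10 + 11*B (o(B, y) = -2*5 + 11*B = -10 + 11*B)
p = 26864
(p + o(641, -48))/(267630 + J(230)) = (26864 + (-10 + 11*641))/(267630 + 555) = (26864 + (-10 + 7051))/268185 = (26864 + 7041)*(1/268185) = 33905*(1/268185) = 6781/53637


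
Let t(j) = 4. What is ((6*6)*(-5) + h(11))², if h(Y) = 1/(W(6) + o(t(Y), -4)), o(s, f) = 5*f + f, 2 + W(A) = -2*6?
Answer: 46799281/1444 ≈ 32409.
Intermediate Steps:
W(A) = -14 (W(A) = -2 - 2*6 = -2 - 12 = -14)
o(s, f) = 6*f
h(Y) = -1/38 (h(Y) = 1/(-14 + 6*(-4)) = 1/(-14 - 24) = 1/(-38) = -1/38)
((6*6)*(-5) + h(11))² = ((6*6)*(-5) - 1/38)² = (36*(-5) - 1/38)² = (-180 - 1/38)² = (-6841/38)² = 46799281/1444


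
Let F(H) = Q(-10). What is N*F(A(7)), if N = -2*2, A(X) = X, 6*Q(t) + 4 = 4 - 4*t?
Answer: -80/3 ≈ -26.667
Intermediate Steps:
Q(t) = -2*t/3 (Q(t) = -⅔ + (4 - 4*t)/6 = -⅔ + (⅔ - 2*t/3) = -2*t/3)
N = -4
F(H) = 20/3 (F(H) = -⅔*(-10) = 20/3)
N*F(A(7)) = -4*20/3 = -80/3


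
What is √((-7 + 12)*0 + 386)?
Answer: √386 ≈ 19.647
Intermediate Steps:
√((-7 + 12)*0 + 386) = √(5*0 + 386) = √(0 + 386) = √386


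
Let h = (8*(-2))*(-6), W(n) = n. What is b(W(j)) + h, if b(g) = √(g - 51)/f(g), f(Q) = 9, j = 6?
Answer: 96 + I*√5/3 ≈ 96.0 + 0.74536*I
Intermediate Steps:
b(g) = √(-51 + g)/9 (b(g) = √(g - 51)/9 = √(-51 + g)*(⅑) = √(-51 + g)/9)
h = 96 (h = -16*(-6) = 96)
b(W(j)) + h = √(-51 + 6)/9 + 96 = √(-45)/9 + 96 = (3*I*√5)/9 + 96 = I*√5/3 + 96 = 96 + I*√5/3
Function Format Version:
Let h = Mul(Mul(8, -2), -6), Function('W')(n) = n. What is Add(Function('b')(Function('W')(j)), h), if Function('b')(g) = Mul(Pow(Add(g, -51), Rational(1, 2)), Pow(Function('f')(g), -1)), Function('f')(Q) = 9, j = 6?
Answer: Add(96, Mul(Rational(1, 3), I, Pow(5, Rational(1, 2)))) ≈ Add(96.000, Mul(0.74536, I))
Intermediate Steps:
Function('b')(g) = Mul(Rational(1, 9), Pow(Add(-51, g), Rational(1, 2))) (Function('b')(g) = Mul(Pow(Add(g, -51), Rational(1, 2)), Pow(9, -1)) = Mul(Pow(Add(-51, g), Rational(1, 2)), Rational(1, 9)) = Mul(Rational(1, 9), Pow(Add(-51, g), Rational(1, 2))))
h = 96 (h = Mul(-16, -6) = 96)
Add(Function('b')(Function('W')(j)), h) = Add(Mul(Rational(1, 9), Pow(Add(-51, 6), Rational(1, 2))), 96) = Add(Mul(Rational(1, 9), Pow(-45, Rational(1, 2))), 96) = Add(Mul(Rational(1, 9), Mul(3, I, Pow(5, Rational(1, 2)))), 96) = Add(Mul(Rational(1, 3), I, Pow(5, Rational(1, 2))), 96) = Add(96, Mul(Rational(1, 3), I, Pow(5, Rational(1, 2))))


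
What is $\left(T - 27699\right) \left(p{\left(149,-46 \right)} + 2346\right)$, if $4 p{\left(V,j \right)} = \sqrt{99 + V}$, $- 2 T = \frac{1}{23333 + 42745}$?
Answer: $- \frac{1431290316595}{22026} - \frac{3660589045 \sqrt{62}}{264312} \approx -6.5091 \cdot 10^{7}$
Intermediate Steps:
$T = - \frac{1}{132156}$ ($T = - \frac{1}{2 \left(23333 + 42745\right)} = - \frac{1}{2 \cdot 66078} = \left(- \frac{1}{2}\right) \frac{1}{66078} = - \frac{1}{132156} \approx -7.5668 \cdot 10^{-6}$)
$p{\left(V,j \right)} = \frac{\sqrt{99 + V}}{4}$
$\left(T - 27699\right) \left(p{\left(149,-46 \right)} + 2346\right) = \left(- \frac{1}{132156} - 27699\right) \left(\frac{\sqrt{99 + 149}}{4} + 2346\right) = - \frac{3660589045 \left(\frac{\sqrt{248}}{4} + 2346\right)}{132156} = - \frac{3660589045 \left(\frac{2 \sqrt{62}}{4} + 2346\right)}{132156} = - \frac{3660589045 \left(\frac{\sqrt{62}}{2} + 2346\right)}{132156} = - \frac{3660589045 \left(2346 + \frac{\sqrt{62}}{2}\right)}{132156} = - \frac{1431290316595}{22026} - \frac{3660589045 \sqrt{62}}{264312}$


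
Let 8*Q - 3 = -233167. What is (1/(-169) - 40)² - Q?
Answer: 1756271493/57122 ≈ 30746.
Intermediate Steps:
Q = -58291/2 (Q = 3/8 + (⅛)*(-233167) = 3/8 - 233167/8 = -58291/2 ≈ -29146.)
(1/(-169) - 40)² - Q = (1/(-169) - 40)² - 1*(-58291/2) = (-1/169 - 40)² + 58291/2 = (-6761/169)² + 58291/2 = 45711121/28561 + 58291/2 = 1756271493/57122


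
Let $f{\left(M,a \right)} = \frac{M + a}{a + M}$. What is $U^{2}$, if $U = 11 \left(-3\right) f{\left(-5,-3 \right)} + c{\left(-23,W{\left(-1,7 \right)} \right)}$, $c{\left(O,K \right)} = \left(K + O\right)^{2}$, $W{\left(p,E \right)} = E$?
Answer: $49729$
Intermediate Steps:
$f{\left(M,a \right)} = 1$ ($f{\left(M,a \right)} = \frac{M + a}{M + a} = 1$)
$U = 223$ ($U = 11 \left(-3\right) 1 + \left(7 - 23\right)^{2} = \left(-33\right) 1 + \left(-16\right)^{2} = -33 + 256 = 223$)
$U^{2} = 223^{2} = 49729$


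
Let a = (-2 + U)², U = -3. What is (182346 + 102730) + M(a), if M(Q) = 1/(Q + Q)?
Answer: 14253801/50 ≈ 2.8508e+5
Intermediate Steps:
a = 25 (a = (-2 - 3)² = (-5)² = 25)
M(Q) = 1/(2*Q)
(182346 + 102730) + M(a) = (182346 + 102730) + (½)/25 = 285076 + (½)*(1/25) = 285076 + 1/50 = 14253801/50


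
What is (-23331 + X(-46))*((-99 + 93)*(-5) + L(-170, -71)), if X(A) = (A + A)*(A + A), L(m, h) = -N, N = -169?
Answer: -2958533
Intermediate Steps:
L(m, h) = 169 (L(m, h) = -1*(-169) = 169)
X(A) = 4*A² (X(A) = (2*A)*(2*A) = 4*A²)
(-23331 + X(-46))*((-99 + 93)*(-5) + L(-170, -71)) = (-23331 + 4*(-46)²)*((-99 + 93)*(-5) + 169) = (-23331 + 4*2116)*(-6*(-5) + 169) = (-23331 + 8464)*(30 + 169) = -14867*199 = -2958533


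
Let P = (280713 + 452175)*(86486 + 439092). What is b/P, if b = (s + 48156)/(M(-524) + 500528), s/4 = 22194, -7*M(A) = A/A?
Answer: 79877/112465634064102540 ≈ 7.1023e-13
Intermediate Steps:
M(A) = -⅐ (M(A) = -A/(7*A) = -⅐*1 = -⅐)
s = 88776 (s = 4*22194 = 88776)
b = 958524/3503695 (b = (88776 + 48156)/(-⅐ + 500528) = 136932/(3503695/7) = 136932*(7/3503695) = 958524/3503695 ≈ 0.27358)
P = 385189809264 (P = 732888*525578 = 385189809264)
b/P = (958524/3503695)/385189809264 = (958524/3503695)*(1/385189809264) = 79877/112465634064102540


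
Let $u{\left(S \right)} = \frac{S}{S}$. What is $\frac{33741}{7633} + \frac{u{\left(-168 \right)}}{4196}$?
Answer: $\frac{141584869}{32028068} \approx 4.4206$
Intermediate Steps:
$u{\left(S \right)} = 1$
$\frac{33741}{7633} + \frac{u{\left(-168 \right)}}{4196} = \frac{33741}{7633} + 1 \cdot \frac{1}{4196} = 33741 \cdot \frac{1}{7633} + 1 \cdot \frac{1}{4196} = \frac{33741}{7633} + \frac{1}{4196} = \frac{141584869}{32028068}$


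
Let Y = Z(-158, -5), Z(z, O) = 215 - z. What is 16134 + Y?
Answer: 16507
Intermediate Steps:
Y = 373 (Y = 215 - 1*(-158) = 215 + 158 = 373)
16134 + Y = 16134 + 373 = 16507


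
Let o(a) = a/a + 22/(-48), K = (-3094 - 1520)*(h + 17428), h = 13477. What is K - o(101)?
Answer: -3422296093/24 ≈ -1.4260e+8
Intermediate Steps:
K = -142595670 (K = (-3094 - 1520)*(13477 + 17428) = -4614*30905 = -142595670)
o(a) = 13/24 (o(a) = 1 + 22*(-1/48) = 1 - 11/24 = 13/24)
K - o(101) = -142595670 - 1*13/24 = -142595670 - 13/24 = -3422296093/24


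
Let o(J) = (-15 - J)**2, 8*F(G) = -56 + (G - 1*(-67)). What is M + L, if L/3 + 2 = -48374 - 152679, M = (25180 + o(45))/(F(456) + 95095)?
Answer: -459145253215/761227 ≈ -6.0317e+5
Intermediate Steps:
F(G) = 11/8 + G/8 (F(G) = (-56 + (G - 1*(-67)))/8 = (-56 + (G + 67))/8 = (-56 + (67 + G))/8 = (11 + G)/8 = 11/8 + G/8)
M = 230240/761227 (M = (25180 + (15 + 45)**2)/((11/8 + (1/8)*456) + 95095) = (25180 + 60**2)/((11/8 + 57) + 95095) = (25180 + 3600)/(467/8 + 95095) = 28780/(761227/8) = 28780*(8/761227) = 230240/761227 ≈ 0.30246)
L = -603165 (L = -6 + 3*(-48374 - 152679) = -6 + 3*(-201053) = -6 - 603159 = -603165)
M + L = 230240/761227 - 603165 = -459145253215/761227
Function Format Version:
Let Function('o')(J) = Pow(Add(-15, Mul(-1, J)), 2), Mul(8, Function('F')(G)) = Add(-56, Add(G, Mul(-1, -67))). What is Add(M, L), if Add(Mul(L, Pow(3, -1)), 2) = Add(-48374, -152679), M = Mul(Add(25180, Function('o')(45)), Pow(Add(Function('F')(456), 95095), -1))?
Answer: Rational(-459145253215, 761227) ≈ -6.0317e+5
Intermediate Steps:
Function('F')(G) = Add(Rational(11, 8), Mul(Rational(1, 8), G)) (Function('F')(G) = Mul(Rational(1, 8), Add(-56, Add(G, Mul(-1, -67)))) = Mul(Rational(1, 8), Add(-56, Add(G, 67))) = Mul(Rational(1, 8), Add(-56, Add(67, G))) = Mul(Rational(1, 8), Add(11, G)) = Add(Rational(11, 8), Mul(Rational(1, 8), G)))
M = Rational(230240, 761227) (M = Mul(Add(25180, Pow(Add(15, 45), 2)), Pow(Add(Add(Rational(11, 8), Mul(Rational(1, 8), 456)), 95095), -1)) = Mul(Add(25180, Pow(60, 2)), Pow(Add(Add(Rational(11, 8), 57), 95095), -1)) = Mul(Add(25180, 3600), Pow(Add(Rational(467, 8), 95095), -1)) = Mul(28780, Pow(Rational(761227, 8), -1)) = Mul(28780, Rational(8, 761227)) = Rational(230240, 761227) ≈ 0.30246)
L = -603165 (L = Add(-6, Mul(3, Add(-48374, -152679))) = Add(-6, Mul(3, -201053)) = Add(-6, -603159) = -603165)
Add(M, L) = Add(Rational(230240, 761227), -603165) = Rational(-459145253215, 761227)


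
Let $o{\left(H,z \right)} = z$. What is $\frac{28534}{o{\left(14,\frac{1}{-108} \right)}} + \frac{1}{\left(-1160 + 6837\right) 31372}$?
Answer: $- \frac{548842220787167}{178098844} \approx -3.0817 \cdot 10^{6}$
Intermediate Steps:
$\frac{28534}{o{\left(14,\frac{1}{-108} \right)}} + \frac{1}{\left(-1160 + 6837\right) 31372} = \frac{28534}{\frac{1}{-108}} + \frac{1}{\left(-1160 + 6837\right) 31372} = \frac{28534}{- \frac{1}{108}} + \frac{1}{5677} \cdot \frac{1}{31372} = 28534 \left(-108\right) + \frac{1}{5677} \cdot \frac{1}{31372} = -3081672 + \frac{1}{178098844} = - \frac{548842220787167}{178098844}$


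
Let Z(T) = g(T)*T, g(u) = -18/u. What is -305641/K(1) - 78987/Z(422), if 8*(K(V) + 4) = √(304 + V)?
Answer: 488395127/4314 + 2445128*√305/719 ≈ 1.7260e+5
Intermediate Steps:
K(V) = -4 + √(304 + V)/8
Z(T) = -18 (Z(T) = (-18/T)*T = -18)
-305641/K(1) - 78987/Z(422) = -305641/(-4 + √(304 + 1)/8) - 78987/(-18) = -305641/(-4 + √305/8) - 78987*(-1/18) = -305641/(-4 + √305/8) + 26329/6 = 26329/6 - 305641/(-4 + √305/8)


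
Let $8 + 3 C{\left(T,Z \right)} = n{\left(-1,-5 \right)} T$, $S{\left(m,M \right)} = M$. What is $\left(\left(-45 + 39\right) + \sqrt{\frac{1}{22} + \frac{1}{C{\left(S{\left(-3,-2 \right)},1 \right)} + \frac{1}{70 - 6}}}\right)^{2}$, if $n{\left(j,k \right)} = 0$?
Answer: $\frac{\left(67188 - i \sqrt{41600570}\right)^{2}}{125395204} \approx 35.668 - 6.9118 i$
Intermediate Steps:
$C{\left(T,Z \right)} = - \frac{8}{3}$ ($C{\left(T,Z \right)} = - \frac{8}{3} + \frac{0 T}{3} = - \frac{8}{3} + \frac{1}{3} \cdot 0 = - \frac{8}{3} + 0 = - \frac{8}{3}$)
$\left(\left(-45 + 39\right) + \sqrt{\frac{1}{22} + \frac{1}{C{\left(S{\left(-3,-2 \right)},1 \right)} + \frac{1}{70 - 6}}}\right)^{2} = \left(\left(-45 + 39\right) + \sqrt{\frac{1}{22} + \frac{1}{- \frac{8}{3} + \frac{1}{70 - 6}}}\right)^{2} = \left(-6 + \sqrt{\frac{1}{22} + \frac{1}{- \frac{8}{3} + \frac{1}{64}}}\right)^{2} = \left(-6 + \sqrt{\frac{1}{22} + \frac{1}{- \frac{509}{192}}}\right)^{2} = \left(-6 + \sqrt{\frac{1}{22} - \frac{192}{509}}\right)^{2} = \left(-6 + \sqrt{- \frac{3715}{11198}}\right)^{2} = \left(-6 + \frac{i \sqrt{41600570}}{11198}\right)^{2}$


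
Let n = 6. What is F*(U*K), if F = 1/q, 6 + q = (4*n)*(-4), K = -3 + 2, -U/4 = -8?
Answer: 16/51 ≈ 0.31373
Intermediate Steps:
U = 32 (U = -4*(-8) = 32)
K = -1
q = -102 (q = -6 + (4*6)*(-4) = -6 + 24*(-4) = -6 - 96 = -102)
F = -1/102 (F = 1/(-102) = -1/102 ≈ -0.0098039)
F*(U*K) = -16*(-1)/51 = -1/102*(-32) = 16/51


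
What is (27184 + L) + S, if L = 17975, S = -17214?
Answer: 27945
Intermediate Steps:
(27184 + L) + S = (27184 + 17975) - 17214 = 45159 - 17214 = 27945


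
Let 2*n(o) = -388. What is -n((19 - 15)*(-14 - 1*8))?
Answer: 194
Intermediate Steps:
n(o) = -194 (n(o) = (1/2)*(-388) = -194)
-n((19 - 15)*(-14 - 1*8)) = -1*(-194) = 194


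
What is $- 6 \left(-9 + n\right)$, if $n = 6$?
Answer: $18$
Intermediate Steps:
$- 6 \left(-9 + n\right) = - 6 \left(-9 + 6\right) = \left(-6\right) \left(-3\right) = 18$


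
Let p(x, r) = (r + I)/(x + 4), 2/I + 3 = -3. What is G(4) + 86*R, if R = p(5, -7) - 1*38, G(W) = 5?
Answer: -89993/27 ≈ -3333.1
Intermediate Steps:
I = -1/3 (I = 2/(-3 - 3) = 2/(-6) = 2*(-1/6) = -1/3 ≈ -0.33333)
p(x, r) = (-1/3 + r)/(4 + x) (p(x, r) = (r - 1/3)/(x + 4) = (-1/3 + r)/(4 + x))
R = -1048/27 (R = (-1/3 - 7)/(4 + 5) - 1*38 = -22/3/9 - 38 = (1/9)*(-22/3) - 38 = -22/27 - 38 = -1048/27 ≈ -38.815)
G(4) + 86*R = 5 + 86*(-1048/27) = 5 - 90128/27 = -89993/27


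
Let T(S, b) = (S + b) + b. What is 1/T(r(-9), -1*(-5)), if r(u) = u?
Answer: 1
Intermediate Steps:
T(S, b) = S + 2*b
1/T(r(-9), -1*(-5)) = 1/(-9 + 2*(-1*(-5))) = 1/(-9 + 2*5) = 1/(-9 + 10) = 1/1 = 1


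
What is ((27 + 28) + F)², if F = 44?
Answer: 9801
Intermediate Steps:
((27 + 28) + F)² = ((27 + 28) + 44)² = (55 + 44)² = 99² = 9801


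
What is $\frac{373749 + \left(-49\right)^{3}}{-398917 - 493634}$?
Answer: $- \frac{256100}{892551} \approx -0.28693$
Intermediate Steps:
$\frac{373749 + \left(-49\right)^{3}}{-398917 - 493634} = \frac{373749 - 117649}{-892551} = 256100 \left(- \frac{1}{892551}\right) = - \frac{256100}{892551}$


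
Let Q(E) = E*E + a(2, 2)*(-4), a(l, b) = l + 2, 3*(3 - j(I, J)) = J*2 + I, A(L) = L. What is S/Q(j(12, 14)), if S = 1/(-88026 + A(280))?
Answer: -9/71688482 ≈ -1.2554e-7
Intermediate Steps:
j(I, J) = 3 - 2*J/3 - I/3 (j(I, J) = 3 - (J*2 + I)/3 = 3 - (2*J + I)/3 = 3 - (I + 2*J)/3 = 3 + (-2*J/3 - I/3) = 3 - 2*J/3 - I/3)
a(l, b) = 2 + l
S = -1/87746 (S = 1/(-88026 + 280) = 1/(-87746) = -1/87746 ≈ -1.1397e-5)
Q(E) = -16 + E**2 (Q(E) = E*E + (2 + 2)*(-4) = E**2 + 4*(-4) = E**2 - 16 = -16 + E**2)
S/Q(j(12, 14)) = -1/(87746*(-16 + (3 - 2/3*14 - 1/3*12)**2)) = -1/(87746*(-16 + (3 - 28/3 - 4)**2)) = -1/(87746*(-16 + (-31/3)**2)) = -1/(87746*(-16 + 961/9)) = -1/(87746*817/9) = -1/87746*9/817 = -9/71688482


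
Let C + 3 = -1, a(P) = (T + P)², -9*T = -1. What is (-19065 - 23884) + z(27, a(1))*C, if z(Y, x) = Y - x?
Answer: -3487217/81 ≈ -43052.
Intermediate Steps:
T = ⅑ (T = -⅑*(-1) = ⅑ ≈ 0.11111)
a(P) = (⅑ + P)²
C = -4 (C = -3 - 1 = -4)
(-19065 - 23884) + z(27, a(1))*C = (-19065 - 23884) + (27 - (1 + 9*1)²/81)*(-4) = -42949 + (27 - (1 + 9)²/81)*(-4) = -42949 + (27 - 10²/81)*(-4) = -42949 + (27 - 100/81)*(-4) = -42949 + (2087/81)*(-4) = -42949 - 8348/81 = -3487217/81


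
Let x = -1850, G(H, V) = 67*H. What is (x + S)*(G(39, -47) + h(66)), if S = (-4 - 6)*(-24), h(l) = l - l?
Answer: -4206930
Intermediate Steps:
h(l) = 0
S = 240 (S = -10*(-24) = 240)
(x + S)*(G(39, -47) + h(66)) = (-1850 + 240)*(67*39 + 0) = -1610*(2613 + 0) = -1610*2613 = -4206930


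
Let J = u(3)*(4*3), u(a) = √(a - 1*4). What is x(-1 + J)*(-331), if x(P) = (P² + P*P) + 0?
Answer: 94666 + 15888*I ≈ 94666.0 + 15888.0*I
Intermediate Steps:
u(a) = √(-4 + a) (u(a) = √(a - 4) = √(-4 + a))
J = 12*I (J = √(-4 + 3)*(4*3) = √(-1)*12 = I*12 = 12*I ≈ 12.0*I)
x(P) = 2*P² (x(P) = (P² + P²) + 0 = 2*P² + 0 = 2*P²)
x(-1 + J)*(-331) = (2*(-1 + 12*I)²)*(-331) = -662*(-1 + 12*I)²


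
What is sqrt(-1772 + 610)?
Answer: I*sqrt(1162) ≈ 34.088*I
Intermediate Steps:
sqrt(-1772 + 610) = sqrt(-1162) = I*sqrt(1162)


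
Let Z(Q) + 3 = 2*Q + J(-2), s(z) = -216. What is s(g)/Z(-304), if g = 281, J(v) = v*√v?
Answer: 4888/13827 - 16*I*√2/13827 ≈ 0.35351 - 0.0016365*I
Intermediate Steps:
J(v) = v^(3/2)
Z(Q) = -3 + 2*Q - 2*I*√2 (Z(Q) = -3 + (2*Q + (-2)^(3/2)) = -3 + (2*Q - 2*I*√2) = -3 + 2*Q - 2*I*√2)
s(g)/Z(-304) = -216/(-3 + 2*(-304) - 2*I*√2) = -216/(-3 - 608 - 2*I*√2) = -216/(-611 - 2*I*√2)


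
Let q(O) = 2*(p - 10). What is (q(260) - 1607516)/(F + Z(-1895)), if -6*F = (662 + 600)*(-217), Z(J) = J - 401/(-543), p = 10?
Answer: -290960396/7918401 ≈ -36.745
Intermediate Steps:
Z(J) = 401/543 + J (Z(J) = J - 401*(-1/543) = J + 401/543 = 401/543 + J)
F = 136927/3 (F = -(662 + 600)*(-217)/6 = -631*(-217)/3 = -⅙*(-273854) = 136927/3 ≈ 45642.)
q(O) = 0 (q(O) = 2*(10 - 10) = 2*0 = 0)
(q(260) - 1607516)/(F + Z(-1895)) = (0 - 1607516)/(136927/3 + (401/543 - 1895)) = -1607516/(136927/3 - 1028584/543) = -1607516/7918401/181 = -1607516*181/7918401 = -290960396/7918401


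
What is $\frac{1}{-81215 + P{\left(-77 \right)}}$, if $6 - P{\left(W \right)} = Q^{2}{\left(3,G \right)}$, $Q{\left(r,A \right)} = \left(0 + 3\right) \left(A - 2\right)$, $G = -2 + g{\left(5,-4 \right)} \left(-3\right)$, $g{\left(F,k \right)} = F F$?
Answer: $- \frac{1}{137378} \approx -7.2792 \cdot 10^{-6}$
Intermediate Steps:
$g{\left(F,k \right)} = F^{2}$
$G = -77$ ($G = -2 + 5^{2} \left(-3\right) = -2 + 25 \left(-3\right) = -2 - 75 = -77$)
$Q{\left(r,A \right)} = -6 + 3 A$ ($Q{\left(r,A \right)} = 3 \left(-2 + A\right) = -6 + 3 A$)
$P{\left(W \right)} = -56163$ ($P{\left(W \right)} = 6 - \left(-6 + 3 \left(-77\right)\right)^{2} = 6 - \left(-6 - 231\right)^{2} = 6 - \left(-237\right)^{2} = 6 - 56169 = -56163$)
$\frac{1}{-81215 + P{\left(-77 \right)}} = \frac{1}{-81215 - 56163} = \frac{1}{-137378} = - \frac{1}{137378}$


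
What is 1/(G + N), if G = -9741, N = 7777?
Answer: -1/1964 ≈ -0.00050917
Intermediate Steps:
1/(G + N) = 1/(-9741 + 7777) = 1/(-1964) = -1/1964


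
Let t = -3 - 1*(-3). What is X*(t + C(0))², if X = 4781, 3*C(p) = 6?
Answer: 19124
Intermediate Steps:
C(p) = 2 (C(p) = (⅓)*6 = 2)
t = 0 (t = -3 + 3 = 0)
X*(t + C(0))² = 4781*(0 + 2)² = 4781*2² = 4781*4 = 19124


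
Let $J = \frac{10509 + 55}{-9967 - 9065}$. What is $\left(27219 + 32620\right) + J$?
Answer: $\frac{284711321}{4758} \approx 59838.0$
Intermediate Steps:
$J = - \frac{2641}{4758}$ ($J = \frac{10564}{-19032} = 10564 \left(- \frac{1}{19032}\right) = - \frac{2641}{4758} \approx -0.55507$)
$\left(27219 + 32620\right) + J = \left(27219 + 32620\right) - \frac{2641}{4758} = 59839 - \frac{2641}{4758} = \frac{284711321}{4758}$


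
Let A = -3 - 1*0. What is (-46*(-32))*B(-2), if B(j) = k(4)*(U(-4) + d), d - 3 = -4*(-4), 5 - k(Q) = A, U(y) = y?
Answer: 176640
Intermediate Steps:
A = -3 (A = -3 + 0 = -3)
k(Q) = 8 (k(Q) = 5 - 1*(-3) = 5 + 3 = 8)
d = 19 (d = 3 - 4*(-4) = 3 + 16 = 19)
B(j) = 120 (B(j) = 8*(-4 + 19) = 8*15 = 120)
(-46*(-32))*B(-2) = -46*(-32)*120 = 1472*120 = 176640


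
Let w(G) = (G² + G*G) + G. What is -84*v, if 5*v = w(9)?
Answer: -14364/5 ≈ -2872.8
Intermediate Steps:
w(G) = G + 2*G² (w(G) = (G² + G²) + G = 2*G² + G = G + 2*G²)
v = 171/5 (v = (9*(1 + 2*9))/5 = (9*(1 + 18))/5 = (9*19)/5 = (⅕)*171 = 171/5 ≈ 34.200)
-84*v = -84*171/5 = -14364/5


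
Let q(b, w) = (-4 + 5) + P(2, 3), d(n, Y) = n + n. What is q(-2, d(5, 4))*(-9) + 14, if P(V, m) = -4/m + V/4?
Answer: 25/2 ≈ 12.500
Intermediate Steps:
d(n, Y) = 2*n
P(V, m) = -4/m + V/4 (P(V, m) = -4/m + V*(¼) = -4/m + V/4)
q(b, w) = ⅙ (q(b, w) = (-4 + 5) + (-4/3 + (¼)*2) = 1 + (-4*⅓ + ½) = 1 + (-4/3 + ½) = 1 - ⅚ = ⅙)
q(-2, d(5, 4))*(-9) + 14 = (⅙)*(-9) + 14 = -3/2 + 14 = 25/2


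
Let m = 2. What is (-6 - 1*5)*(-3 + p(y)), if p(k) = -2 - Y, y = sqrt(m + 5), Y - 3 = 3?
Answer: 121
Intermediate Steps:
Y = 6 (Y = 3 + 3 = 6)
y = sqrt(7) (y = sqrt(2 + 5) = sqrt(7) ≈ 2.6458)
p(k) = -8 (p(k) = -2 - 1*6 = -2 - 6 = -8)
(-6 - 1*5)*(-3 + p(y)) = (-6 - 1*5)*(-3 - 8) = (-6 - 5)*(-11) = -11*(-11) = 121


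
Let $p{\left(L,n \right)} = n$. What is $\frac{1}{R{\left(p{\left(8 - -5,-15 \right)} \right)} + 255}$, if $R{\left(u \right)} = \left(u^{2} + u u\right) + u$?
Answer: $\frac{1}{690} \approx 0.0014493$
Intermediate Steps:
$R{\left(u \right)} = u + 2 u^{2}$ ($R{\left(u \right)} = \left(u^{2} + u^{2}\right) + u = 2 u^{2} + u = u + 2 u^{2}$)
$\frac{1}{R{\left(p{\left(8 - -5,-15 \right)} \right)} + 255} = \frac{1}{- 15 \left(1 + 2 \left(-15\right)\right) + 255} = \frac{1}{- 15 \left(1 - 30\right) + 255} = \frac{1}{\left(-15\right) \left(-29\right) + 255} = \frac{1}{435 + 255} = \frac{1}{690}$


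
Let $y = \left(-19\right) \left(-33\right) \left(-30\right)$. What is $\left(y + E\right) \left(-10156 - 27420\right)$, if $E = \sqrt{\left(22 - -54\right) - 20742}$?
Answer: $706804560 - 37576 i \sqrt{20666} \approx 7.068 \cdot 10^{8} - 5.4018 \cdot 10^{6} i$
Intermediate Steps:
$y = -18810$ ($y = 627 \left(-30\right) = -18810$)
$E = i \sqrt{20666}$ ($E = \sqrt{\left(22 + 54\right) - 20742} = \sqrt{76 - 20742} = \sqrt{-20666} = i \sqrt{20666} \approx 143.76 i$)
$\left(y + E\right) \left(-10156 - 27420\right) = \left(-18810 + i \sqrt{20666}\right) \left(-10156 - 27420\right) = \left(-18810 + i \sqrt{20666}\right) \left(-37576\right) = 706804560 - 37576 i \sqrt{20666}$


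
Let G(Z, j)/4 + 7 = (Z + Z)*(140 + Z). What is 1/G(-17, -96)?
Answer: -1/16756 ≈ -5.9680e-5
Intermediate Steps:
G(Z, j) = -28 + 8*Z*(140 + Z) (G(Z, j) = -28 + 4*((Z + Z)*(140 + Z)) = -28 + 4*((2*Z)*(140 + Z)) = -28 + 4*(2*Z*(140 + Z)) = -28 + 8*Z*(140 + Z))
1/G(-17, -96) = 1/(-28 + 8*(-17)**2 + 1120*(-17)) = 1/(-28 + 8*289 - 19040) = 1/(-28 + 2312 - 19040) = 1/(-16756) = -1/16756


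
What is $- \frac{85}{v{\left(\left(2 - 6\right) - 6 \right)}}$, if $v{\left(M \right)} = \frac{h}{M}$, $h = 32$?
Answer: $\frac{425}{16} \approx 26.563$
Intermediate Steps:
$v{\left(M \right)} = \frac{32}{M}$
$- \frac{85}{v{\left(\left(2 - 6\right) - 6 \right)}} = - \frac{85}{32 \frac{1}{\left(2 - 6\right) - 6}} = - \frac{85}{32 \frac{1}{-4 - 6}} = - \frac{85}{32 \frac{1}{-10}} = - \frac{85}{32 \left(- \frac{1}{10}\right)} = - \frac{85}{- \frac{16}{5}} = \left(-85\right) \left(- \frac{5}{16}\right) = \frac{425}{16}$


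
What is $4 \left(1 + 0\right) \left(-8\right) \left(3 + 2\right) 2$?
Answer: $-320$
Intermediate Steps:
$4 \left(1 + 0\right) \left(-8\right) \left(3 + 2\right) 2 = 4 \cdot 1 \left(-8\right) 5 \cdot 2 = 4 \left(-8\right) 10 = \left(-32\right) 10 = -320$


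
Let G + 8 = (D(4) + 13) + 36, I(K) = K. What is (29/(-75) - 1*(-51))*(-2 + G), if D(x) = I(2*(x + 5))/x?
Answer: 55042/25 ≈ 2201.7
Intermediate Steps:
D(x) = (10 + 2*x)/x (D(x) = (2*(x + 5))/x = (2*(5 + x))/x = (10 + 2*x)/x)
G = 91/2 (G = -8 + (((2 + 10/4) + 13) + 36) = -8 + (((2 + 10*(1/4)) + 13) + 36) = -8 + (((2 + 5/2) + 13) + 36) = -8 + ((9/2 + 13) + 36) = -8 + (35/2 + 36) = -8 + 107/2 = 91/2 ≈ 45.500)
(29/(-75) - 1*(-51))*(-2 + G) = (29/(-75) - 1*(-51))*(-2 + 91/2) = (29*(-1/75) + 51)*(87/2) = (-29/75 + 51)*(87/2) = (3796/75)*(87/2) = 55042/25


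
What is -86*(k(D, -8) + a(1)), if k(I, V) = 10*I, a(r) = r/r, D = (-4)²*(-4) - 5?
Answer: 59254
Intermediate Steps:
D = -69 (D = 16*(-4) - 5 = -64 - 5 = -69)
a(r) = 1
-86*(k(D, -8) + a(1)) = -86*(10*(-69) + 1) = -86*(-690 + 1) = -86*(-689) = 59254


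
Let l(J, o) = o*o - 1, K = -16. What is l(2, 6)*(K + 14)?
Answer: -70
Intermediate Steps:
l(J, o) = -1 + o**2 (l(J, o) = o**2 - 1 = -1 + o**2)
l(2, 6)*(K + 14) = (-1 + 6**2)*(-16 + 14) = (-1 + 36)*(-2) = 35*(-2) = -70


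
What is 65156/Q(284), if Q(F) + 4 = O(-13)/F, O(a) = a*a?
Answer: -18504304/967 ≈ -19136.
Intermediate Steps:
O(a) = a²
Q(F) = -4 + 169/F (Q(F) = -4 + (-13)²/F = -4 + 169/F)
65156/Q(284) = 65156/(-4 + 169/284) = 65156/(-967/284) = 65156*(-284/967) = -18504304/967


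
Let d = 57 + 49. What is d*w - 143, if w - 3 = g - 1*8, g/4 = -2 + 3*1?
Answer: -249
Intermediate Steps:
g = 4 (g = 4*(-2 + 3*1) = 4*(-2 + 3) = 4*1 = 4)
d = 106
w = -1 (w = 3 + (4 - 1*8) = 3 + (4 - 8) = 3 - 4 = -1)
d*w - 143 = 106*(-1) - 143 = -106 - 143 = -249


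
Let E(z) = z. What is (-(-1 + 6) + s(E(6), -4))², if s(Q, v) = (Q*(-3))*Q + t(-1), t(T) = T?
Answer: 12996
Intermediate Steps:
s(Q, v) = -1 - 3*Q² (s(Q, v) = (Q*(-3))*Q - 1 = (-3*Q)*Q - 1 = -3*Q² - 1 = -1 - 3*Q²)
(-(-1 + 6) + s(E(6), -4))² = (-(-1 + 6) + (-1 - 3*6²))² = (-1*5 + (-1 - 3*36))² = (-5 + (-1 - 108))² = (-5 - 109)² = (-114)² = 12996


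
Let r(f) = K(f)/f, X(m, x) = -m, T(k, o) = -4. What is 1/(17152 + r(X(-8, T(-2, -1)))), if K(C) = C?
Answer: 1/17153 ≈ 5.8299e-5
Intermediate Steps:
r(f) = 1 (r(f) = f/f = 1)
1/(17152 + r(X(-8, T(-2, -1)))) = 1/(17152 + 1) = 1/17153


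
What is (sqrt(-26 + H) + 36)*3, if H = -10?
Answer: 108 + 18*I ≈ 108.0 + 18.0*I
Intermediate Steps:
(sqrt(-26 + H) + 36)*3 = (sqrt(-26 - 10) + 36)*3 = (sqrt(-36) + 36)*3 = (6*I + 36)*3 = (36 + 6*I)*3 = 108 + 18*I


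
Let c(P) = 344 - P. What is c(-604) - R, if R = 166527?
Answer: -165579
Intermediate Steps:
c(-604) - R = (344 - 1*(-604)) - 1*166527 = (344 + 604) - 166527 = 948 - 166527 = -165579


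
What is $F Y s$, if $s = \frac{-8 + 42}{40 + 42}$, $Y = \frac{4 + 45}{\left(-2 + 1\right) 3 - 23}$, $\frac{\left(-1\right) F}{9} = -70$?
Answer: $- \frac{262395}{533} \approx -492.3$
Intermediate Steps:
$F = 630$ ($F = \left(-9\right) \left(-70\right) = 630$)
$Y = - \frac{49}{26}$ ($Y = \frac{49}{\left(-1\right) 3 - 23} = \frac{49}{-3 - 23} = \frac{49}{-26} = 49 \left(- \frac{1}{26}\right) = - \frac{49}{26} \approx -1.8846$)
$s = \frac{17}{41}$ ($s = \frac{34}{82} = 34 \cdot \frac{1}{82} = \frac{17}{41} \approx 0.41463$)
$F Y s = 630 \left(- \frac{49}{26}\right) \frac{17}{41} = \left(- \frac{15435}{13}\right) \frac{17}{41} = - \frac{262395}{533}$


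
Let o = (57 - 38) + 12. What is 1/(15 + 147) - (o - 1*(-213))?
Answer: -39527/162 ≈ -243.99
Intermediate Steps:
o = 31 (o = 19 + 12 = 31)
1/(15 + 147) - (o - 1*(-213)) = 1/(15 + 147) - (31 - 1*(-213)) = 1/162 - (31 + 213) = 1/162 - 1*244 = 1/162 - 244 = -39527/162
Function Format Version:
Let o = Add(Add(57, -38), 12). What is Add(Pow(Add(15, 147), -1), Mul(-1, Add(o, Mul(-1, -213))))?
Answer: Rational(-39527, 162) ≈ -243.99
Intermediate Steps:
o = 31 (o = Add(19, 12) = 31)
Add(Pow(Add(15, 147), -1), Mul(-1, Add(o, Mul(-1, -213)))) = Add(Pow(Add(15, 147), -1), Mul(-1, Add(31, Mul(-1, -213)))) = Add(Pow(162, -1), Mul(-1, Add(31, 213))) = Add(Rational(1, 162), Mul(-1, 244)) = Add(Rational(1, 162), -244) = Rational(-39527, 162)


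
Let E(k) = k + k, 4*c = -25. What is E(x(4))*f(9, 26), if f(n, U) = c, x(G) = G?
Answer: -50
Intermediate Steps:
c = -25/4 (c = (¼)*(-25) = -25/4 ≈ -6.2500)
E(k) = 2*k
f(n, U) = -25/4
E(x(4))*f(9, 26) = (2*4)*(-25/4) = 8*(-25/4) = -50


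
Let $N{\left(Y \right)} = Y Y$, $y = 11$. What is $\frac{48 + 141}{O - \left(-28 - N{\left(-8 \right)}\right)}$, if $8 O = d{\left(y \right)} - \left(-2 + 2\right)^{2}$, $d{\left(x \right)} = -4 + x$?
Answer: $\frac{1512}{743} \approx 2.035$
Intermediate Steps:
$N{\left(Y \right)} = Y^{2}$
$O = \frac{7}{8}$ ($O = \frac{\left(-4 + 11\right) - \left(-2 + 2\right)^{2}}{8} = \frac{7 - 0^{2}}{8} = \frac{7 - 0}{8} = \frac{7 + 0}{8} = \frac{1}{8} \cdot 7 = \frac{7}{8} \approx 0.875$)
$\frac{48 + 141}{O - \left(-28 - N{\left(-8 \right)}\right)} = \frac{48 + 141}{\frac{7}{8} + \left(\left(82 + \left(-8\right)^{2}\right) - 54\right)} = \frac{189}{\frac{7}{8} + \left(\left(82 + 64\right) - 54\right)} = \frac{189}{\frac{7}{8} + \left(146 - 54\right)} = \frac{189}{\frac{7}{8} + 92} = \frac{189}{\frac{743}{8}} = 189 \cdot \frac{8}{743} = \frac{1512}{743}$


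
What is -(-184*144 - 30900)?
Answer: 57396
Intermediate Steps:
-(-184*144 - 30900) = -(-26496 - 30900) = -1*(-57396) = 57396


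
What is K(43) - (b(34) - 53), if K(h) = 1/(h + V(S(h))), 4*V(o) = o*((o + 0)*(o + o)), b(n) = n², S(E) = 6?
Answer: -166552/151 ≈ -1103.0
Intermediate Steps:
V(o) = o³/2 (V(o) = (o*((o + 0)*(o + o)))/4 = (o*(o*(2*o)))/4 = (o*(2*o²))/4 = (2*o³)/4 = o³/2)
K(h) = 1/(108 + h) (K(h) = 1/(h + (½)*6³) = 1/(h + (½)*216) = 1/(h + 108) = 1/(108 + h))
K(43) - (b(34) - 53) = 1/(108 + 43) - (34² - 53) = 1/151 - (1156 - 53) = 1/151 - 1*1103 = 1/151 - 1103 = -166552/151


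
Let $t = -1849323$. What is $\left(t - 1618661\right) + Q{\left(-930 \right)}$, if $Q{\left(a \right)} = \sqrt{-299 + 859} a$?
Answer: $-3467984 - 3720 \sqrt{35} \approx -3.49 \cdot 10^{6}$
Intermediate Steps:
$Q{\left(a \right)} = 4 a \sqrt{35}$ ($Q{\left(a \right)} = \sqrt{560} a = 4 \sqrt{35} a = 4 a \sqrt{35}$)
$\left(t - 1618661\right) + Q{\left(-930 \right)} = \left(-1849323 - 1618661\right) + 4 \left(-930\right) \sqrt{35} = -3467984 - 3720 \sqrt{35}$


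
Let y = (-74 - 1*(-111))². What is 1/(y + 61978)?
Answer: 1/63347 ≈ 1.5786e-5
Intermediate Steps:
y = 1369 (y = (-74 + 111)² = 37² = 1369)
1/(y + 61978) = 1/(1369 + 61978) = 1/63347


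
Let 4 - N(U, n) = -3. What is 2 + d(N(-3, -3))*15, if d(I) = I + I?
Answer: 212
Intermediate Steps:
N(U, n) = 7 (N(U, n) = 4 - 1*(-3) = 4 + 3 = 7)
d(I) = 2*I
2 + d(N(-3, -3))*15 = 2 + (2*7)*15 = 2 + 14*15 = 2 + 210 = 212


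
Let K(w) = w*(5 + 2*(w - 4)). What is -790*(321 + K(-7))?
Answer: -347600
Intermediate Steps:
K(w) = w*(-3 + 2*w) (K(w) = w*(5 + 2*(-4 + w)) = w*(5 + (-8 + 2*w)) = w*(-3 + 2*w))
-790*(321 + K(-7)) = -790*(321 - 7*(-3 + 2*(-7))) = -790*(321 - 7*(-3 - 14)) = -790*(321 - 7*(-17)) = -790*(321 + 119) = -790*440 = -347600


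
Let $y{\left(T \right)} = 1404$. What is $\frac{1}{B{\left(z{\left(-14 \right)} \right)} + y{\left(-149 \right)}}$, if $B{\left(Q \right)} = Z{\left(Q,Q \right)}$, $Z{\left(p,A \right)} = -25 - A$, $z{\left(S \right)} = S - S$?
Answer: $\frac{1}{1379} \approx 0.00072516$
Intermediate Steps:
$z{\left(S \right)} = 0$
$B{\left(Q \right)} = -25 - Q$
$\frac{1}{B{\left(z{\left(-14 \right)} \right)} + y{\left(-149 \right)}} = \frac{1}{\left(-25 - 0\right) + 1404} = \frac{1}{\left(-25 + 0\right) + 1404} = \frac{1}{-25 + 1404} = \frac{1}{1379}$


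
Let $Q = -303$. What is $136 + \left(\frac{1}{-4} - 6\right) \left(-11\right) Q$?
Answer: $- \frac{82781}{4} \approx -20695.0$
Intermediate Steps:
$136 + \left(\frac{1}{-4} - 6\right) \left(-11\right) Q = 136 + \left(\frac{1}{-4} - 6\right) \left(-11\right) \left(-303\right) = 136 + \left(- \frac{1}{4} - 6\right) \left(-11\right) \left(-303\right) = 136 + \left(- \frac{25}{4}\right) \left(-11\right) \left(-303\right) = 136 + \frac{275}{4} \left(-303\right) = 136 - \frac{83325}{4} = - \frac{82781}{4}$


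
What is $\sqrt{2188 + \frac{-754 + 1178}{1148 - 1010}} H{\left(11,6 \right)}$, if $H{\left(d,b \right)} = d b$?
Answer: $\frac{88 \sqrt{651981}}{23} \approx 3089.4$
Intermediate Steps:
$H{\left(d,b \right)} = b d$
$\sqrt{2188 + \frac{-754 + 1178}{1148 - 1010}} H{\left(11,6 \right)} = \sqrt{2188 + \frac{-754 + 1178}{1148 - 1010}} \cdot 6 \cdot 11 = \sqrt{2188 + \frac{424}{138}} \cdot 66 = \sqrt{2188 + 424 \cdot \frac{1}{138}} \cdot 66 = \sqrt{2188 + \frac{212}{69}} \cdot 66 = \sqrt{\frac{151184}{69}} \cdot 66 = \frac{4 \sqrt{651981}}{69} \cdot 66 = \frac{88 \sqrt{651981}}{23}$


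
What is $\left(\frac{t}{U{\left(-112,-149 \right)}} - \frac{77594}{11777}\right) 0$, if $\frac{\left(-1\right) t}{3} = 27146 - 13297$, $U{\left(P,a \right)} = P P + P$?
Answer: $0$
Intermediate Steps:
$U{\left(P,a \right)} = P + P^{2}$ ($U{\left(P,a \right)} = P^{2} + P = P + P^{2}$)
$t = -41547$ ($t = - 3 \left(27146 - 13297\right) = \left(-3\right) 13849 = -41547$)
$\left(\frac{t}{U{\left(-112,-149 \right)}} - \frac{77594}{11777}\right) 0 = \left(- \frac{41547}{\left(-112\right) \left(1 - 112\right)} - \frac{77594}{11777}\right) 0 = \left(- \frac{41547}{\left(-112\right) \left(-111\right)} - \frac{77594}{11777}\right) 0 = \left(- \frac{41547}{12432} - \frac{77594}{11777}\right) 0 = \left(\left(-41547\right) \frac{1}{12432} - \frac{77594}{11777}\right) 0 = \left(- \frac{13849}{4144} - \frac{77594}{11777}\right) 0 = \left(- \frac{484649209}{48803888}\right) 0 = 0$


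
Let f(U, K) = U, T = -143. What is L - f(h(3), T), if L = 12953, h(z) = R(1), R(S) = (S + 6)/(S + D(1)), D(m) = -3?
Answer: 25913/2 ≈ 12957.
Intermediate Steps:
R(S) = (6 + S)/(-3 + S) (R(S) = (S + 6)/(S - 3) = (6 + S)/(-3 + S))
h(z) = -7/2 (h(z) = (6 + 1)/(-3 + 1) = 7/(-2) = -½*7 = -7/2)
L - f(h(3), T) = 12953 - 1*(-7/2) = 12953 + 7/2 = 25913/2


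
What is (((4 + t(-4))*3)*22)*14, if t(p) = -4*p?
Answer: 18480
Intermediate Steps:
(((4 + t(-4))*3)*22)*14 = (((4 - 4*(-4))*3)*22)*14 = (((4 + 16)*3)*22)*14 = ((20*3)*22)*14 = (60*22)*14 = 1320*14 = 18480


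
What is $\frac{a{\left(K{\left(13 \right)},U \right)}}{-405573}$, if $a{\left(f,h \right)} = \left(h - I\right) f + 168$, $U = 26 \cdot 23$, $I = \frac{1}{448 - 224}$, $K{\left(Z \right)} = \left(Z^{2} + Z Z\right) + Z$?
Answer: $- \frac{15684811}{30282784} \approx -0.51794$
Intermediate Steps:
$K{\left(Z \right)} = Z + 2 Z^{2}$ ($K{\left(Z \right)} = \left(Z^{2} + Z^{2}\right) + Z = 2 Z^{2} + Z = Z + 2 Z^{2}$)
$I = \frac{1}{224} \approx 0.0044643$
$U = 598$
$a{\left(f,h \right)} = 168 + f \left(- \frac{1}{224} + h\right)$ ($a{\left(f,h \right)} = \left(h - \frac{1}{224}\right) f + 168 = \left(- \frac{1}{224} + h\right) f + 168 = f \left(- \frac{1}{224} + h\right) + 168 = 168 + f \left(- \frac{1}{224} + h\right)$)
$\frac{a{\left(K{\left(13 \right)},U \right)}}{-405573} = \frac{168 - \frac{13 \left(1 + 2 \cdot 13\right)}{224} + 13 \left(1 + 2 \cdot 13\right) 598}{-405573} = \left(168 - \frac{13 \left(1 + 26\right)}{224} + 13 \left(1 + 26\right) 598\right) \left(- \frac{1}{405573}\right) = \left(168 - \frac{13 \cdot 27}{224} + 13 \cdot 27 \cdot 598\right) \left(- \frac{1}{405573}\right) = \left(168 - \frac{351}{224} + 351 \cdot 598\right) \left(- \frac{1}{405573}\right) = \left(168 - \frac{351}{224} + 209898\right) \left(- \frac{1}{405573}\right) = \frac{47054433}{224} \left(- \frac{1}{405573}\right) = - \frac{15684811}{30282784}$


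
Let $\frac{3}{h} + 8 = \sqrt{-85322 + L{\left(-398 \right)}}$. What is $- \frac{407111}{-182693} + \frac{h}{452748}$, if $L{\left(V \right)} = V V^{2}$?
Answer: $\frac{484836323888344098}{217572609239658533} - \frac{i \sqrt{63130114}}{9527353943048} \approx 2.2284 - 8.3396 \cdot 10^{-10} i$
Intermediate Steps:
$L{\left(V \right)} = V^{3}$
$h = \frac{3}{-8 + i \sqrt{63130114}}$ ($h = \frac{3}{-8 + \sqrt{-85322 + \left(-398\right)^{3}}} = \frac{3}{-8 + \sqrt{-85322 - 63044792}} = \frac{3}{-8 + \sqrt{-63130114}} = \frac{3}{-8 + i \sqrt{63130114}} \approx -3.8017 \cdot 10^{-7} - 0.00037757 i$)
$- \frac{407111}{-182693} + \frac{h}{452748} = - \frac{407111}{-182693} + \frac{- \frac{12}{31565089} - \frac{3 i \sqrt{63130114}}{63130178}}{452748} = \left(-407111\right) \left(- \frac{1}{182693}\right) + \left(- \frac{12}{31565089} - \frac{3 i \sqrt{63130114}}{63130178}\right) \frac{1}{452748} = \frac{407111}{182693} - \left(\frac{1}{1190919242881} + \frac{i \sqrt{63130114}}{9527353943048}\right) = \frac{484836323888344098}{217572609239658533} - \frac{i \sqrt{63130114}}{9527353943048}$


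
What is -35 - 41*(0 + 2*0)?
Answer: -35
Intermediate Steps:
-35 - 41*(0 + 2*0) = -35 - 41*(0 + 0) = -35 - 41*0 = -35 + 0 = -35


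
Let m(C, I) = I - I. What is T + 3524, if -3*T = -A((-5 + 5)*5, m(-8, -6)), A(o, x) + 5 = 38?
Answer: 3535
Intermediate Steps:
m(C, I) = 0
A(o, x) = 33 (A(o, x) = -5 + 38 = 33)
T = 11 (T = -(-1)*33/3 = -1/3*(-33) = 11)
T + 3524 = 11 + 3524 = 3535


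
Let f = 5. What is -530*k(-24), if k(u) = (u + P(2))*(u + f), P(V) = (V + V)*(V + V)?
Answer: -80560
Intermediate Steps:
P(V) = 4*V**2 (P(V) = (2*V)*(2*V) = 4*V**2)
k(u) = (5 + u)*(16 + u) (k(u) = (u + 4*2**2)*(u + 5) = (u + 4*4)*(5 + u) = (u + 16)*(5 + u) = (16 + u)*(5 + u) = (5 + u)*(16 + u))
-530*k(-24) = -530*(80 + (-24)**2 + 21*(-24)) = -530*(80 + 576 - 504) = -530*152 = -80560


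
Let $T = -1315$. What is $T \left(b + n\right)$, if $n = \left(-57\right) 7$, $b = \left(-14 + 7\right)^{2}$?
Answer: $460250$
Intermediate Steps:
$b = 49$ ($b = \left(-7\right)^{2} = 49$)
$n = -399$
$T \left(b + n\right) = - 1315 \left(49 - 399\right) = \left(-1315\right) \left(-350\right) = 460250$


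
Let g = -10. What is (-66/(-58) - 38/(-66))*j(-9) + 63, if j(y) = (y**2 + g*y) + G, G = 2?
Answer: 344011/957 ≈ 359.47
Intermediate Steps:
j(y) = 2 + y**2 - 10*y (j(y) = (y**2 - 10*y) + 2 = 2 + y**2 - 10*y)
(-66/(-58) - 38/(-66))*j(-9) + 63 = (-66/(-58) - 38/(-66))*(2 + (-9)**2 - 10*(-9)) + 63 = (-66*(-1/58) - 38*(-1/66))*(2 + 81 + 90) + 63 = (33/29 + 19/33)*173 + 63 = (1640/957)*173 + 63 = 283720/957 + 63 = 344011/957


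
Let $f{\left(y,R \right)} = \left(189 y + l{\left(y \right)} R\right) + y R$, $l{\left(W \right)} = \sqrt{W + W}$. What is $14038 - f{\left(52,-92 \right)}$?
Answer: $8994 + 184 \sqrt{26} \approx 9932.2$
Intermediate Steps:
$l{\left(W \right)} = \sqrt{2} \sqrt{W}$ ($l{\left(W \right)} = \sqrt{2 W} = \sqrt{2} \sqrt{W}$)
$f{\left(y,R \right)} = 189 y + R y + R \sqrt{2} \sqrt{y}$ ($f{\left(y,R \right)} = \left(189 y + \sqrt{2} \sqrt{y} R\right) + y R = \left(189 y + R \sqrt{2} \sqrt{y}\right) + R y = 189 y + R y + R \sqrt{2} \sqrt{y}$)
$14038 - f{\left(52,-92 \right)} = 14038 - \left(189 \cdot 52 - 4784 - 92 \sqrt{2} \sqrt{52}\right) = 14038 - \left(9828 - 4784 - 92 \sqrt{2} \cdot 2 \sqrt{13}\right) = 14038 - \left(9828 - 4784 - 184 \sqrt{26}\right) = 14038 - \left(5044 - 184 \sqrt{26}\right) = 8994 + 184 \sqrt{26}$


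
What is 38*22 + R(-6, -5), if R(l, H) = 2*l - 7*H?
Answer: 859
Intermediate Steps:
R(l, H) = -7*H + 2*l
38*22 + R(-6, -5) = 38*22 + (-7*(-5) + 2*(-6)) = 836 + (35 - 12) = 836 + 23 = 859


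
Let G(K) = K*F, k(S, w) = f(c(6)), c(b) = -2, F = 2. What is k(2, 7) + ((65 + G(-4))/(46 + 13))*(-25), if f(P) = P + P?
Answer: -1661/59 ≈ -28.153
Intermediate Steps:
f(P) = 2*P
k(S, w) = -4 (k(S, w) = 2*(-2) = -4)
G(K) = 2*K (G(K) = K*2 = 2*K)
k(2, 7) + ((65 + G(-4))/(46 + 13))*(-25) = -4 + ((65 + 2*(-4))/(46 + 13))*(-25) = -4 + ((65 - 8)/59)*(-25) = -4 + (57*(1/59))*(-25) = -4 + (57/59)*(-25) = -4 - 1425/59 = -1661/59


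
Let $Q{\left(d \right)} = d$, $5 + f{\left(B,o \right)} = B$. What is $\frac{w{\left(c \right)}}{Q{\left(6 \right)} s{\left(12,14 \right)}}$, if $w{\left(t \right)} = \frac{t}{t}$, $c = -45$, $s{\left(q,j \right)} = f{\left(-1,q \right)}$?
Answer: $- \frac{1}{36} \approx -0.027778$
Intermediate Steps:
$f{\left(B,o \right)} = -5 + B$
$s{\left(q,j \right)} = -6$ ($s{\left(q,j \right)} = -5 - 1 = -6$)
$w{\left(t \right)} = 1$
$\frac{w{\left(c \right)}}{Q{\left(6 \right)} s{\left(12,14 \right)}} = 1 \frac{1}{6 \left(-6\right)} = 1 \frac{1}{-36} = 1 \left(- \frac{1}{36}\right) = - \frac{1}{36}$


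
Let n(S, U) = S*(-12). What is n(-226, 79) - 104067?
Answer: -101355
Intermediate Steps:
n(S, U) = -12*S
n(-226, 79) - 104067 = -12*(-226) - 104067 = 2712 - 104067 = -101355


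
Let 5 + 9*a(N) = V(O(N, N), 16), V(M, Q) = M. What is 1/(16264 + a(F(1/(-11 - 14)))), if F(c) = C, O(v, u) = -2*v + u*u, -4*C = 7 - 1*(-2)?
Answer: 144/2342089 ≈ 6.1484e-5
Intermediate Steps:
C = -9/4 (C = -(7 - 1*(-2))/4 = -(7 + 2)/4 = -¼*9 = -9/4 ≈ -2.2500)
O(v, u) = u² - 2*v (O(v, u) = -2*v + u² = u² - 2*v)
F(c) = -9/4
a(N) = -5/9 - 2*N/9 + N²/9 (a(N) = -5/9 + (N² - 2*N)/9 = -5/9 + (-2*N/9 + N²/9) = -5/9 - 2*N/9 + N²/9)
1/(16264 + a(F(1/(-11 - 14)))) = 1/(16264 + (-5/9 - 2/9*(-9/4) + (-9/4)²/9)) = 1/(16264 + (-5/9 + ½ + (⅑)*(81/16))) = 1/(16264 + (-5/9 + ½ + 9/16)) = 1/(16264 + 73/144) = 1/(2342089/144) = 144/2342089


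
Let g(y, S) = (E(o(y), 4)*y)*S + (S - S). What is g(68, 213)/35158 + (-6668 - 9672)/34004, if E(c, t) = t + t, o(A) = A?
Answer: 420703721/149439079 ≈ 2.8152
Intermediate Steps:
E(c, t) = 2*t
g(y, S) = 8*S*y (g(y, S) = ((2*4)*y)*S + (S - S) = (8*y)*S + 0 = 8*S*y + 0 = 8*S*y)
g(68, 213)/35158 + (-6668 - 9672)/34004 = (8*213*68)/35158 + (-6668 - 9672)/34004 = 115872*(1/35158) - 16340*1/34004 = 57936/17579 - 4085/8501 = 420703721/149439079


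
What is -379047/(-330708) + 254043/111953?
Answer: 42149833745/12341250908 ≈ 3.4154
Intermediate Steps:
-379047/(-330708) + 254043/111953 = -379047*(-1/330708) + 254043*(1/111953) = 126349/110236 + 254043/111953 = 42149833745/12341250908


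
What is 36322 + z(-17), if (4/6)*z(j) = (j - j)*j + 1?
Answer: 72647/2 ≈ 36324.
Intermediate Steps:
z(j) = 3/2 (z(j) = 3*((j - j)*j + 1)/2 = 3*(0*j + 1)/2 = 3*(0 + 1)/2 = (3/2)*1 = 3/2)
36322 + z(-17) = 36322 + 3/2 = 72647/2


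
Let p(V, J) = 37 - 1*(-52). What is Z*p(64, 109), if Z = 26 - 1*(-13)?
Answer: 3471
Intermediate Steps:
p(V, J) = 89 (p(V, J) = 37 + 52 = 89)
Z = 39 (Z = 26 + 13 = 39)
Z*p(64, 109) = 39*89 = 3471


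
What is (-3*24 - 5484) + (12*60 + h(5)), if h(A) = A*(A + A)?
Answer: -4786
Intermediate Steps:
h(A) = 2*A² (h(A) = A*(2*A) = 2*A²)
(-3*24 - 5484) + (12*60 + h(5)) = (-3*24 - 5484) + (12*60 + 2*5²) = (-72 - 5484) + (720 + 2*25) = -5556 + (720 + 50) = -5556 + 770 = -4786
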